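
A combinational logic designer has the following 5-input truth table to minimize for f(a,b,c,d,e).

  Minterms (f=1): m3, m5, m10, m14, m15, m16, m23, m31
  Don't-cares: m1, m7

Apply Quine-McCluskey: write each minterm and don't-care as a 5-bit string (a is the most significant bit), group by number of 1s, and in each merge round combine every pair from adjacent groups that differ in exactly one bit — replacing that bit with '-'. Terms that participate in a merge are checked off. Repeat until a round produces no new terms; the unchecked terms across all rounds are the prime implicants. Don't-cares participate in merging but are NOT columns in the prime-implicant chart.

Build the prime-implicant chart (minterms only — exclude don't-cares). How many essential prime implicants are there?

size-2^0 implicants → 00001(✓)  00011(✓)  00101(✓)  00111(✓)  01010(✓)  01110(✓)  01111(✓)  10000  10111(✓)  11111(✓)
size-2^1 implicants → -0111(✓)  -1111(✓)  0-111(✓)  00-01(✓)  00-11(✓)  000-1(✓)  001-1(✓)  01-10  0111-  1-111(✓)
size-2^2 implicants → --111  00--1
Unchecked terms (primes): --111, 00--1, 01-10, 0111-, 10000
Minterm coverage:
  m3 ⊆ 00--1 [E]
  m5 ⊆ 00--1 [E]
  m10 ⊆ 01-10 [E]
  m14 ⊆ 01-10,0111-
  m15 ⊆ --111,0111-
  m16 ⊆ 10000 [E]
  m23 ⊆ --111 [E]
  m31 ⊆ --111 [E]
E = {--111, 00--1, 01-10, 10000}

4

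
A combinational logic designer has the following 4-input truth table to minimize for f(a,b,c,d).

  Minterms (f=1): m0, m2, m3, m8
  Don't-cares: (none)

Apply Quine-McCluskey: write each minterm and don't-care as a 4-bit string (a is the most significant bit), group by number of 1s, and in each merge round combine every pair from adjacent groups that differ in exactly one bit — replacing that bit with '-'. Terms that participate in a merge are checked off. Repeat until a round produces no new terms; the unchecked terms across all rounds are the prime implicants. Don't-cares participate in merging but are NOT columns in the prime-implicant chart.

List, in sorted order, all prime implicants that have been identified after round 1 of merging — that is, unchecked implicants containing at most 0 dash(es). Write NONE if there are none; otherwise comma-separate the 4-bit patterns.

Round 0: 0000✓ 0010✓ 0011✓ 1000✓
Round 1: -000 00-0 001-
PIs = {-000, 00-0, 001-}

NONE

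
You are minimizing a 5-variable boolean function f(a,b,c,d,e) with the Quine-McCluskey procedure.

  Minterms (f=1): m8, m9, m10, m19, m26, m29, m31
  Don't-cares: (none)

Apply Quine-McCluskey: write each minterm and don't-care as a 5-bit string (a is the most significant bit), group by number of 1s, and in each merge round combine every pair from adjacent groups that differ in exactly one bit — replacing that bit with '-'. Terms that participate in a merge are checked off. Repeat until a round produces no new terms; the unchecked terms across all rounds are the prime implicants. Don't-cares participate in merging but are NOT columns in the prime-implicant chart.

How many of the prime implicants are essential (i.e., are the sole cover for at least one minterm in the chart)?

size-2^0 implicants → 01000(✓)  01001(✓)  01010(✓)  10011  11010(✓)  11101(✓)  11111(✓)
size-2^1 implicants → -1010  010-0  0100-  111-1
Unchecked terms (primes): -1010, 010-0, 0100-, 10011, 111-1
Minterm coverage:
  m8 ⊆ 010-0,0100-
  m9 ⊆ 0100- [E]
  m10 ⊆ -1010,010-0
  m19 ⊆ 10011 [E]
  m26 ⊆ -1010 [E]
  m29 ⊆ 111-1 [E]
  m31 ⊆ 111-1 [E]
E = {-1010, 0100-, 10011, 111-1}

4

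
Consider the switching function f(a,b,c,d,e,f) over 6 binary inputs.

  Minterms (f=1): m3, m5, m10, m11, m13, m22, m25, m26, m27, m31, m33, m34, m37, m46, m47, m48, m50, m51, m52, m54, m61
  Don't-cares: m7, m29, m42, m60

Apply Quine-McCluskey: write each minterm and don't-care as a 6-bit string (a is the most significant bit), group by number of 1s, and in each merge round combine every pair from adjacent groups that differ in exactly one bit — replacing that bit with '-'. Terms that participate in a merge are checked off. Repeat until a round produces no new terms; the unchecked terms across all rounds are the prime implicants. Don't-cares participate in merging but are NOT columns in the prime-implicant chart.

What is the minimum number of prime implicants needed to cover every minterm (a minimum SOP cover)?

11

Round 0: 000011✓ 000101✓ 000111✓ 001010✓ 001011✓ 001101✓ 010110✓ 011001✓ 011010✓ 011011✓ 011101✓ 011111✓ 100001✓ 100010✓ 100101✓ 101010✓ 101110✓ 101111✓ 110000✓ 110010✓ 110011✓ 110100✓ 110110✓ 111100✓ 111101✓
Round 1: -00101 -01010 -10110 -11101 0-1010✓ 0-1011✓ 0-1101 00-011 00-101 000-11 0001-1 00101-✓ 011-01✓ 011-11✓ 0110-1✓ 01101-✓ 0111-1✓ 1-0010 10-010 100-01 101-10 10111- 11-100 110-00✓ 110-10✓ 1100-0✓ 11001- 1101-0✓ 11110-
Round 2: 0-101- 011--1 110--0
PIs = {-00101, -01010, -10110, -11101, 0-101-, 0-1101, 00-011, 00-101, 000-11, 0001-1, 011--1, 1-0010, 10-010, 100-01, 101-10, 10111-, 11-100, 110--0, 11001-, 11110-}
Coverage chart:
  m3: 00-011,000-11
  m5: -00101,00-101,0001-1
  m10: -01010,0-101-
  m11: 0-101-,00-011
  m13: 0-1101,00-101
  m22: -10110 ←essential
  m25: 011--1 ←essential
  m26: 0-101- ←essential
  m27: 0-101-,011--1
  m31: 011--1 ←essential
  m33: 100-01 ←essential
  m34: 1-0010,10-010
  m37: -00101,100-01
  m46: 101-10,10111-
  m47: 10111- ←essential
  m48: 110--0 ←essential
  m50: 1-0010,110--0,11001-
  m51: 11001- ←essential
  m52: 11-100,110--0
  m54: -10110,110--0
  m61: -11101,11110-
Essential: -10110, 0-101-, 011--1, 100-01, 10111-, 110--0, 11001-
Petrick residual → -11101, 00-011, 00-101, 1-0010
Min cover (11 terms): bc'def' + bcde'f + a'cd'e + a'b'd'ef + a'b'de'f + a'bcf + ac'd'ef' + ab'c'e'f + ab'cde + abc'f' + abc'd'e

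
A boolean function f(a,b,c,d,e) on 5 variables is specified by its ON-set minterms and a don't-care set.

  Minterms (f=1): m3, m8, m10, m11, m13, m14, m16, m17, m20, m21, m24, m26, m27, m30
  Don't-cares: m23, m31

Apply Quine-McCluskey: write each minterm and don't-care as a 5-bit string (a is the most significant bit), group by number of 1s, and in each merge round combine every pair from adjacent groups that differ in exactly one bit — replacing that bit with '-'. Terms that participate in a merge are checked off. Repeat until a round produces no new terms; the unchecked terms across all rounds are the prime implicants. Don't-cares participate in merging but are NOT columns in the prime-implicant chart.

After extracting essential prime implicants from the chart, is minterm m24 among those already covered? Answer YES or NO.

YES

Round 0: 00011✓ 01000✓ 01010✓ 01011✓ 01101 01110✓ 10000✓ 10001✓ 10100✓ 10101✓ 10111✓ 11000✓ 11010✓ 11011✓ 11110✓ 11111✓
Round 1: -1000✓ -1010✓ -1011✓ -1110✓ 0-011 01-10✓ 010-0✓ 0101-✓ 1-000 1-111 10-00✓ 10-01✓ 1000-✓ 101-1 1010-✓ 11-10✓ 11-11✓ 110-0✓ 1101-✓ 1111-✓
Round 2: -1-10 -10-0 -101- 10-0- 11-1-
PIs = {-1-10, -10-0, -101-, 0-011, 01101, 1-000, 1-111, 10-0-, 101-1, 11-1-}
Coverage chart:
  m3: 0-011 ←essential
  m8: -10-0 ←essential
  m10: -1-10,-10-0,-101-
  m11: -101-,0-011
  m13: 01101 ←essential
  m14: -1-10 ←essential
  m16: 1-000,10-0-
  m17: 10-0- ←essential
  m20: 10-0- ←essential
  m21: 10-0-,101-1
  m24: -10-0,1-000
  m26: -1-10,-10-0,-101-,11-1-
  m27: -101-,11-1-
  m30: -1-10,11-1-
Essential: -1-10, -10-0, 0-011, 01101, 10-0-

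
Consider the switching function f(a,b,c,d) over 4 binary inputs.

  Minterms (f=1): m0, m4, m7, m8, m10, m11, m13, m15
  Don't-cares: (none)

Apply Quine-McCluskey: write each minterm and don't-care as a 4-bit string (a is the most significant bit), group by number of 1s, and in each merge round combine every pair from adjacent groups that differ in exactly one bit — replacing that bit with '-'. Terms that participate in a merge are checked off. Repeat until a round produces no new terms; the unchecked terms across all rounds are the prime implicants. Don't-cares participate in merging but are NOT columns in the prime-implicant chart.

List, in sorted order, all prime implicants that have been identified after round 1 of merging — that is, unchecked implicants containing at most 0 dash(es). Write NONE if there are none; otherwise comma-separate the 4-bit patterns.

NONE

[col 0] 0000*, 0100*, 0111*, 1000*, 1010*, 1011*, 1101*, 1111*
[col 1] -000, -111, 0-00, 1-11, 10-0, 101-, 11-1
Prime implicants: -000, -111, 0-00, 1-11, 10-0, 101-, 11-1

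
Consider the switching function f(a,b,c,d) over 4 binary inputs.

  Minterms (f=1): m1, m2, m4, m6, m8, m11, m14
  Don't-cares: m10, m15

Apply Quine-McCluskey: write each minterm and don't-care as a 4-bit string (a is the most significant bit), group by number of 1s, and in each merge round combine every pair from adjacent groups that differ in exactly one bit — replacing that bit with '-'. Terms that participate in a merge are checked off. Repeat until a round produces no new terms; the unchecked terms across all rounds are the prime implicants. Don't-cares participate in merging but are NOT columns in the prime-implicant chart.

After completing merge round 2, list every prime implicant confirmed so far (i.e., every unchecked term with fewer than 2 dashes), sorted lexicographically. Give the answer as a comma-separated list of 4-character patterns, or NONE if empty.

0001, 01-0, 10-0

size-2^0 implicants → 0001  0010(✓)  0100(✓)  0110(✓)  1000(✓)  1010(✓)  1011(✓)  1110(✓)  1111(✓)
size-2^1 implicants → -010(✓)  -110(✓)  0-10(✓)  01-0  1-10(✓)  1-11(✓)  10-0  101-(✓)  111-(✓)
size-2^2 implicants → --10  1-1-
Unchecked terms (primes): --10, 0001, 01-0, 1-1-, 10-0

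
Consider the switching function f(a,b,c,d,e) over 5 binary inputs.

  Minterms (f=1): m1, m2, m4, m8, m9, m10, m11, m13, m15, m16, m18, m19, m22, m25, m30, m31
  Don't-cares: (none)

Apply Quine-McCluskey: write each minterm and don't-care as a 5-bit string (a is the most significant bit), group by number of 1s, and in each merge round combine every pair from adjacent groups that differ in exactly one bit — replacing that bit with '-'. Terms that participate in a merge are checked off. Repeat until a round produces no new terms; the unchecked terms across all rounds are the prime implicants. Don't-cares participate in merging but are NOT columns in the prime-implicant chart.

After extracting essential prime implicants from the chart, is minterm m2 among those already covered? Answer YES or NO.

Round 0: 00001✓ 00010✓ 00100 01000✓ 01001✓ 01010✓ 01011✓ 01101✓ 01111✓ 10000✓ 10010✓ 10011✓ 10110✓ 11001✓ 11110✓ 11111✓
Round 1: -0010 -1001 -1111 0-001 0-010 01-01✓ 01-11✓ 010-0✓ 010-1✓ 0100-✓ 0101-✓ 011-1✓ 1-110 10-10 100-0 1001- 1111-
Round 2: 01--1 010--
PIs = {-0010, -1001, -1111, 0-001, 0-010, 00100, 01--1, 010--, 1-110, 10-10, 100-0, 1001-, 1111-}
Coverage chart:
  m1: 0-001 ←essential
  m2: -0010,0-010
  m4: 00100 ←essential
  m8: 010-- ←essential
  m9: -1001,0-001,01--1,010--
  m10: 0-010,010--
  m11: 01--1,010--
  m13: 01--1 ←essential
  m15: -1111,01--1
  m16: 100-0 ←essential
  m18: -0010,10-10,100-0,1001-
  m19: 1001- ←essential
  m22: 1-110,10-10
  m25: -1001 ←essential
  m30: 1-110,1111-
  m31: -1111,1111-
Essential: -1001, 0-001, 00100, 01--1, 010--, 100-0, 1001-

NO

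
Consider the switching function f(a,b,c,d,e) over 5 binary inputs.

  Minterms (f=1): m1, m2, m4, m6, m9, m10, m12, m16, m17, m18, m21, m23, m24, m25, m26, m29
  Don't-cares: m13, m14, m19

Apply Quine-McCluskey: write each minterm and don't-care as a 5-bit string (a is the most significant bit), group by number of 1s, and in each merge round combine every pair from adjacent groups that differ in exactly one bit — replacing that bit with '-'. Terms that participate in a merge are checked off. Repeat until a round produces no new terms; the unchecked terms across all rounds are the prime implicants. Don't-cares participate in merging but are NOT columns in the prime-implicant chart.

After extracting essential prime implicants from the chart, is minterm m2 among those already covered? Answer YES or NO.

NO

Round 0: 00001✓ 00010✓ 00100✓ 00110✓ 01001✓ 01010✓ 01100✓ 01101✓ 01110✓ 10000✓ 10001✓ 10010✓ 10011✓ 10101✓ 10111✓ 11000✓ 11001✓ 11010✓ 11101✓
Round 1: -0001✓ -0010✓ -1001✓ -1010✓ -1101✓ 0-001✓ 0-010✓ 0-100✓ 0-110✓ 00-10✓ 001-0✓ 01-01✓ 01-10✓ 011-0✓ 0110- 1-000✓ 1-001✓ 1-010✓ 1-101✓ 10-01✓ 10-11✓ 100-0✓ 100-1✓ 1000-✓ 1001-✓ 101-1✓ 11-01✓ 110-0✓ 1100-✓
Round 2: --001 --010 -1-01 0--10 0-1-0 1--01 1-0-0 1-00- 10--1 100--
PIs = {--001, --010, -1-01, 0--10, 0-1-0, 0110-, 1--01, 1-0-0, 1-00-, 10--1, 100--}
Coverage chart:
  m1: --001 ←essential
  m2: --010,0--10
  m4: 0-1-0 ←essential
  m6: 0--10,0-1-0
  m9: --001,-1-01
  m10: --010,0--10
  m12: 0-1-0,0110-
  m16: 1-0-0,1-00-,100--
  m17: --001,1--01,1-00-,10--1,100--
  m18: --010,1-0-0,100--
  m21: 1--01,10--1
  m23: 10--1 ←essential
  m24: 1-0-0,1-00-
  m25: --001,-1-01,1--01,1-00-
  m26: --010,1-0-0
  m29: -1-01,1--01
Essential: --001, 0-1-0, 10--1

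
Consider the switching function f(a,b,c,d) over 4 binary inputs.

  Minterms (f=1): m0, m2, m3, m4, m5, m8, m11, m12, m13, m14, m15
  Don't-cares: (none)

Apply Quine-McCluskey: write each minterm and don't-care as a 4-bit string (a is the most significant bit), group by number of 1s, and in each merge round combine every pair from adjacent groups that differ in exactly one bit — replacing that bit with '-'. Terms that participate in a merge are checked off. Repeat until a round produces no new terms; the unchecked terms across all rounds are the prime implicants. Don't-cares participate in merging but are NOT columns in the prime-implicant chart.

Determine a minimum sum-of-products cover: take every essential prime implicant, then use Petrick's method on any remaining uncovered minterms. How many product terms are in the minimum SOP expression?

5

[col 0] 0000*, 0010*, 0011*, 0100*, 0101*, 1000*, 1011*, 1100*, 1101*, 1110*, 1111*
[col 1] -000*, -011, -100*, -101*, 0-00*, 00-0, 001-, 010-*, 1-00*, 1-11, 11-0*, 11-1*, 110-*, 111-*
[col 2] --00, -10-, 11--
Prime implicants: --00, -011, -10-, 00-0, 001-, 1-11, 11--
PI chart (minterm → PIs covering it):
  0 | --00,00-0
  2 | 00-0,001-
  3 | -011,001-
  4 | --00,-10-
  5 | -10-  (sole → essential)
  8 | --00  (sole → essential)
  11 | -011,1-11
  12 | --00,-10-,11--
  13 | -10-,11--
  14 | 11--  (sole → essential)
  15 | 1-11,11--
Essential prime implicants: --00, -10-, 11--
Petrick residual → -011, 00-0
Minimum SOP uses 5 PIs: c'd' + b'cd + bc' + a'b'd' + ab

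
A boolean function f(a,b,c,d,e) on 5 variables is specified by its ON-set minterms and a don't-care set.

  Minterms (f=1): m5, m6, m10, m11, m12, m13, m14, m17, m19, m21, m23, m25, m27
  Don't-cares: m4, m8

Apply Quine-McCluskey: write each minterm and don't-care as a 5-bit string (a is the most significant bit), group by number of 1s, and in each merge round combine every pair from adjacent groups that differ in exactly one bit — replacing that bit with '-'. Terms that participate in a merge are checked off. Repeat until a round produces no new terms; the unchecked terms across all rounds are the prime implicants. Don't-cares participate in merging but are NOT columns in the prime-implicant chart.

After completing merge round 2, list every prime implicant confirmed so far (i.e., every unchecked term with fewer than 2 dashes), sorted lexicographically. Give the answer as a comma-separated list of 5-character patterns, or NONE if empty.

[col 0] 00100*, 00101*, 00110*, 01000*, 01010*, 01011*, 01100*, 01101*, 01110*, 10001*, 10011*, 10101*, 10111*, 11001*, 11011*
[col 1] -0101, -1011, 0-100*, 0-101*, 0-110*, 001-0*, 0010-*, 01-00*, 01-10*, 010-0*, 0101-, 011-0*, 0110-*, 1-001*, 1-011*, 10-01*, 10-11*, 100-1*, 101-1*, 110-1*
[col 2] 0-1-0, 0-10-, 01--0, 1-0-1, 10--1
Prime implicants: -0101, -1011, 0-1-0, 0-10-, 01--0, 0101-, 1-0-1, 10--1

-0101, -1011, 0101-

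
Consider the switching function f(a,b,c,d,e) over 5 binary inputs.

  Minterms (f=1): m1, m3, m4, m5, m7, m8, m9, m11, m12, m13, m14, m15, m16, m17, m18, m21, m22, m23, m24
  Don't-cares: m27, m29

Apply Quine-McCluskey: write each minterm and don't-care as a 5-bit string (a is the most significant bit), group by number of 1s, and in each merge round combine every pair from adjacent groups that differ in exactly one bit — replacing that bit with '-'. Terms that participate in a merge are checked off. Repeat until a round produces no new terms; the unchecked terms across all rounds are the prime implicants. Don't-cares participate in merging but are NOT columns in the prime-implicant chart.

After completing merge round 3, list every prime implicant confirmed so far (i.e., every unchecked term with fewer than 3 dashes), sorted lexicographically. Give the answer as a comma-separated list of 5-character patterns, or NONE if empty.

--101, -0-01, -01-1, -1000, -1011, 0-10-, 01-0-, 011--, 1-000, 10-10, 100-0, 1000-, 1011-

Round 0: 00001✓ 00011✓ 00100✓ 00101✓ 00111✓ 01000✓ 01001✓ 01011✓ 01100✓ 01101✓ 01110✓ 01111✓ 10000✓ 10001✓ 10010✓ 10101✓ 10110✓ 10111✓ 11000✓ 11011✓ 11101✓
Round 1: -0001✓ -0101✓ -0111✓ -1000 -1011 -1101✓ 0-001✓ 0-011✓ 0-100✓ 0-101✓ 0-111✓ 00-01✓ 00-11✓ 000-1✓ 001-1✓ 0010-✓ 01-00✓ 01-01✓ 01-11✓ 010-1✓ 0100-✓ 011-0✓ 011-1✓ 0110-✓ 0111-✓ 1-000 1-101✓ 10-01✓ 10-10 100-0 1000- 101-1✓ 1011-
Round 2: --101 -0-01 -01-1 0--01✓ 0--11✓ 0-0-1✓ 0-1-1✓ 0-10- 00--1✓ 01--1✓ 01-0- 011--
Round 3: 0---1
PIs = {--101, -0-01, -01-1, -1000, -1011, 0---1, 0-10-, 01-0-, 011--, 1-000, 10-10, 100-0, 1000-, 1011-}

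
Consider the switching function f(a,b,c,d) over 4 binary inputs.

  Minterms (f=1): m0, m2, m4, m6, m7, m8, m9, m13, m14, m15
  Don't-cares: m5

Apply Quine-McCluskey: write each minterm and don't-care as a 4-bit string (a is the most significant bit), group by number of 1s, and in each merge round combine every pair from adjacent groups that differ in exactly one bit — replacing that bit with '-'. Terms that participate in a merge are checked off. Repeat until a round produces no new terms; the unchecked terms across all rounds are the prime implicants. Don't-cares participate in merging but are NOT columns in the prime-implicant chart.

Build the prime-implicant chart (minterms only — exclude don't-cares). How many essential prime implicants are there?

2

[col 0] 0000*, 0010*, 0100*, 0101*, 0110*, 0111*, 1000*, 1001*, 1101*, 1110*, 1111*
[col 1] -000, -101*, -110*, -111*, 0-00*, 0-10*, 00-0*, 01-0*, 01-1*, 010-*, 011-*, 1-01, 100-, 11-1*, 111-*
[col 2] -1-1, -11-, 0--0, 01--
Prime implicants: -000, -1-1, -11-, 0--0, 01--, 1-01, 100-
PI chart (minterm → PIs covering it):
  0 | -000,0--0
  2 | 0--0  (sole → essential)
  4 | 0--0,01--
  6 | -11-,0--0,01--
  7 | -1-1,-11-,01--
  8 | -000,100-
  9 | 1-01,100-
  13 | -1-1,1-01
  14 | -11-  (sole → essential)
  15 | -1-1,-11-
Essential prime implicants: -11-, 0--0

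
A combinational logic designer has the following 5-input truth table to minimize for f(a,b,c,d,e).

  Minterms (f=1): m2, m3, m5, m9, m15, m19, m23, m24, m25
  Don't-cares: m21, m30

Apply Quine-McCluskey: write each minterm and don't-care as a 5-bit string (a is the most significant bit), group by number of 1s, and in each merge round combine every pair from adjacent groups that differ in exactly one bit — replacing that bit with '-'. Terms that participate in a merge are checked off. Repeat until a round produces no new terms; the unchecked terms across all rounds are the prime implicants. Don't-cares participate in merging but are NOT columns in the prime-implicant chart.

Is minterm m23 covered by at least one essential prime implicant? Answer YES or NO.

NO

[col 0] 00010*, 00011*, 00101*, 01001*, 01111, 10011*, 10101*, 10111*, 11000*, 11001*, 11110
[col 1] -0011, -0101, -1001, 0001-, 10-11, 101-1, 1100-
Prime implicants: -0011, -0101, -1001, 0001-, 01111, 10-11, 101-1, 1100-, 11110
PI chart (minterm → PIs covering it):
  2 | 0001-  (sole → essential)
  3 | -0011,0001-
  5 | -0101  (sole → essential)
  9 | -1001  (sole → essential)
  15 | 01111  (sole → essential)
  19 | -0011,10-11
  23 | 10-11,101-1
  24 | 1100-  (sole → essential)
  25 | -1001,1100-
Essential prime implicants: -0101, -1001, 0001-, 01111, 1100-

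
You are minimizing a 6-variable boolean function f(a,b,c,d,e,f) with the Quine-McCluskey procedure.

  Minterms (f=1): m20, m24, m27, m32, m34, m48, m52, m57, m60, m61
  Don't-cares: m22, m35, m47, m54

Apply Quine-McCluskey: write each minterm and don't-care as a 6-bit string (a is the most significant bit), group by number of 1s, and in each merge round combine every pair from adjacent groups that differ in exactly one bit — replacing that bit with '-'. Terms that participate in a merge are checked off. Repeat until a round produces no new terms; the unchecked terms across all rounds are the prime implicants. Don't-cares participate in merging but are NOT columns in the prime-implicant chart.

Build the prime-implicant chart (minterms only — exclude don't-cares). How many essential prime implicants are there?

Round 0: 010100✓ 010110✓ 011000 011011 100000✓ 100010✓ 100011✓ 101111 110000✓ 110100✓ 110110✓ 111001✓ 111100✓ 111101✓
Round 1: -10100✓ -10110✓ 0101-0✓ 1-0000 1000-0 10001- 11-100 110-00 1101-0✓ 111-01 11110-
Round 2: -101-0
PIs = {-101-0, 011000, 011011, 1-0000, 1000-0, 10001-, 101111, 11-100, 110-00, 111-01, 11110-}
Coverage chart:
  m20: -101-0 ←essential
  m24: 011000 ←essential
  m27: 011011 ←essential
  m32: 1-0000,1000-0
  m34: 1000-0,10001-
  m48: 1-0000,110-00
  m52: -101-0,11-100,110-00
  m57: 111-01 ←essential
  m60: 11-100,11110-
  m61: 111-01,11110-
Essential: -101-0, 011000, 011011, 111-01

4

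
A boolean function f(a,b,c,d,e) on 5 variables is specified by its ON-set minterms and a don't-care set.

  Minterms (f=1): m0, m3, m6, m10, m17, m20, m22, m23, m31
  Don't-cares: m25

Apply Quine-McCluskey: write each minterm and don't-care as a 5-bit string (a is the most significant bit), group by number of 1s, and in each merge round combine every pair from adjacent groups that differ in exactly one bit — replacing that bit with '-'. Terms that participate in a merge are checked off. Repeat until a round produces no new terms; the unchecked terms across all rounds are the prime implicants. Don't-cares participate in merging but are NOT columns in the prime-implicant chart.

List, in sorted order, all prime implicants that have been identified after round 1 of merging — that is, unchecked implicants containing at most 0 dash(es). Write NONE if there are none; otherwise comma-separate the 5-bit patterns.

[col 0] 00000, 00011, 00110*, 01010, 10001*, 10100*, 10110*, 10111*, 11001*, 11111*
[col 1] -0110, 1-001, 1-111, 101-0, 1011-
Prime implicants: -0110, 00000, 00011, 01010, 1-001, 1-111, 101-0, 1011-

00000, 00011, 01010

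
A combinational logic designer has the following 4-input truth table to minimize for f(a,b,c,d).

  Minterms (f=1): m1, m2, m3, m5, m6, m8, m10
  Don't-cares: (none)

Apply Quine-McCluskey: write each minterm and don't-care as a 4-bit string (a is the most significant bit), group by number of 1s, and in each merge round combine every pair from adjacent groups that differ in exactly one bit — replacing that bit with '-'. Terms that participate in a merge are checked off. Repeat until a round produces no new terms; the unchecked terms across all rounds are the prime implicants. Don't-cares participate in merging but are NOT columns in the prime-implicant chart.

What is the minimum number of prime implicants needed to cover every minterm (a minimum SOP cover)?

size-2^0 implicants → 0001(✓)  0010(✓)  0011(✓)  0101(✓)  0110(✓)  1000(✓)  1010(✓)
size-2^1 implicants → -010  0-01  0-10  00-1  001-  10-0
Unchecked terms (primes): -010, 0-01, 0-10, 00-1, 001-, 10-0
Minterm coverage:
  m1 ⊆ 0-01,00-1
  m2 ⊆ -010,0-10,001-
  m3 ⊆ 00-1,001-
  m5 ⊆ 0-01 [E]
  m6 ⊆ 0-10 [E]
  m8 ⊆ 10-0 [E]
  m10 ⊆ -010,10-0
E = {0-01, 0-10, 10-0}
Petrick residual → 00-1
Cover = a'c'd + a'cd' + a'b'd + ab'd'  |cover|=4

4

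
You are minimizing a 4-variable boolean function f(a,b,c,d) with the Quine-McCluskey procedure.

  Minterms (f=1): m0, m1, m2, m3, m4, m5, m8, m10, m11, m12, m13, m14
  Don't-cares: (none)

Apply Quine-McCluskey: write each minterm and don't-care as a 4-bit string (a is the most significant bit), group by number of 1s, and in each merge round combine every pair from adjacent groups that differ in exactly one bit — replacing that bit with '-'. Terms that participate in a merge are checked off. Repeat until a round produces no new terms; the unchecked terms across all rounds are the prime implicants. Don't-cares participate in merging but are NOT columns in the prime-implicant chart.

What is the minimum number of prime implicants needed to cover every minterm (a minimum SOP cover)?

size-2^0 implicants → 0000(✓)  0001(✓)  0010(✓)  0011(✓)  0100(✓)  0101(✓)  1000(✓)  1010(✓)  1011(✓)  1100(✓)  1101(✓)  1110(✓)
size-2^1 implicants → -000(✓)  -010(✓)  -011(✓)  -100(✓)  -101(✓)  0-00(✓)  0-01(✓)  00-0(✓)  00-1(✓)  000-(✓)  001-(✓)  010-(✓)  1-00(✓)  1-10(✓)  10-0(✓)  101-(✓)  11-0(✓)  110-(✓)
size-2^2 implicants → --00  -0-0  -01-  -10-  0-0-  00--  1--0
Unchecked terms (primes): --00, -0-0, -01-, -10-, 0-0-, 00--, 1--0
Minterm coverage:
  m0 ⊆ --00,-0-0,0-0-,00--
  m1 ⊆ 0-0-,00--
  m2 ⊆ -0-0,-01-,00--
  m3 ⊆ -01-,00--
  m4 ⊆ --00,-10-,0-0-
  m5 ⊆ -10-,0-0-
  m8 ⊆ --00,-0-0,1--0
  m10 ⊆ -0-0,-01-,1--0
  m11 ⊆ -01- [E]
  m12 ⊆ --00,-10-,1--0
  m13 ⊆ -10- [E]
  m14 ⊆ 1--0 [E]
E = {-01-, -10-, 1--0}
Petrick residual → 0-0-
Cover = b'c + bc' + a'c' + ad'  |cover|=4

4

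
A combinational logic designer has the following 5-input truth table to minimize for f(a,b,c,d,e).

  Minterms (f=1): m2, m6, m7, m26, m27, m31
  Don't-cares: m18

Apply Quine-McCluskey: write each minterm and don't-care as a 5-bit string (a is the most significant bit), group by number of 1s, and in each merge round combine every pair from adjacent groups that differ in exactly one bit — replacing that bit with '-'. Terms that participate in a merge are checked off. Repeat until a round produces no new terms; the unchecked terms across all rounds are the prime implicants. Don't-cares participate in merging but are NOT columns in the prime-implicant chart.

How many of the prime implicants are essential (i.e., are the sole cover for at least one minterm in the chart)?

2

size-2^0 implicants → 00010(✓)  00110(✓)  00111(✓)  10010(✓)  11010(✓)  11011(✓)  11111(✓)
size-2^1 implicants → -0010  00-10  0011-  1-010  11-11  1101-
Unchecked terms (primes): -0010, 00-10, 0011-, 1-010, 11-11, 1101-
Minterm coverage:
  m2 ⊆ -0010,00-10
  m6 ⊆ 00-10,0011-
  m7 ⊆ 0011- [E]
  m26 ⊆ 1-010,1101-
  m27 ⊆ 11-11,1101-
  m31 ⊆ 11-11 [E]
E = {0011-, 11-11}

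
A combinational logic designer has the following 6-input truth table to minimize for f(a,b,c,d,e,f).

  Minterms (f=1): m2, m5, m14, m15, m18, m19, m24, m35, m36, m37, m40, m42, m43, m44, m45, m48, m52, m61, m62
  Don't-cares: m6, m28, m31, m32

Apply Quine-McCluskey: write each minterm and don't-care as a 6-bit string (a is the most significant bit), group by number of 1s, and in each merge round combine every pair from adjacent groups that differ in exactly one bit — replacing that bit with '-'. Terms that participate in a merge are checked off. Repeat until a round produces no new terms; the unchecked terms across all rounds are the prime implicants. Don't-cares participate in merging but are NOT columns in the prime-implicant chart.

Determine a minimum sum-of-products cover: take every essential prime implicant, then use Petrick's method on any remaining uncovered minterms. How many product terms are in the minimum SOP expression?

11

[col 0] 000010*, 000101*, 000110*, 001110*, 001111*, 010010*, 010011*, 011000*, 011100*, 011111*, 100000*, 100011*, 100100*, 100101*, 101000*, 101010*, 101011*, 101100*, 101101*, 110000*, 110100*, 111101*, 111110
[col 1] -00101, 0-0010, 0-1111, 00-110, 000-10, 00111-, 01001-, 011-00, 1-0000*, 1-0100*, 1-1101, 10-000*, 10-011, 10-100*, 10-101*, 100-00*, 10010-*, 101-00*, 1010-0, 10101-, 10110-*, 110-00*
[col 2] 1-0-00, 10--00, 10-10-
Prime implicants: -00101, 0-0010, 0-1111, 00-110, 000-10, 00111-, 01001-, 011-00, 1-0-00, 1-1101, 10--00, 10-011, 10-10-, 1010-0, 10101-, 111110
PI chart (minterm → PIs covering it):
  2 | 0-0010,000-10
  5 | -00101  (sole → essential)
  14 | 00-110,00111-
  15 | 0-1111,00111-
  18 | 0-0010,01001-
  19 | 01001-  (sole → essential)
  24 | 011-00  (sole → essential)
  35 | 10-011  (sole → essential)
  36 | 1-0-00,10--00,10-10-
  37 | -00101,10-10-
  40 | 10--00,1010-0
  42 | 1010-0,10101-
  43 | 10-011,10101-
  44 | 10--00,10-10-
  45 | 1-1101,10-10-
  48 | 1-0-00  (sole → essential)
  52 | 1-0-00  (sole → essential)
  61 | 1-1101  (sole → essential)
  62 | 111110  (sole → essential)
Essential prime implicants: -00101, 01001-, 011-00, 1-0-00, 1-1101, 10-011, 111110
Petrick residual → 0-0010, 00111-, 10--00, 1010-0
Minimum SOP uses 11 PIs: b'c'de'f + a'c'd'ef' + a'b'cde + a'bc'd'e + a'bce'f' + ac'e'f' + acde'f + ab'e'f' + ab'd'ef + ab'cd'f' + abcdef'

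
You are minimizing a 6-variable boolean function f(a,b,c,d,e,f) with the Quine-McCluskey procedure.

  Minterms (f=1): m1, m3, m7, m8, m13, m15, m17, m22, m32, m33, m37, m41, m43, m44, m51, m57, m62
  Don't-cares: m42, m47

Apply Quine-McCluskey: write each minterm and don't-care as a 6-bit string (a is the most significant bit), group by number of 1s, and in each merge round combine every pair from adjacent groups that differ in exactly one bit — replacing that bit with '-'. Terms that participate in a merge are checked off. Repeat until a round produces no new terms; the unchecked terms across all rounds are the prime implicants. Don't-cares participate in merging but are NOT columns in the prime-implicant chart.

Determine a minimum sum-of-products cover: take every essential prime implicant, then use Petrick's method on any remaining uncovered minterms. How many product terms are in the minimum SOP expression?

Round 0: 000001✓ 000011✓ 000111✓ 001000 001101✓ 001111✓ 010001✓ 010110 100000✓ 100001✓ 100101✓ 101001✓ 101010✓ 101011✓ 101100 101111✓ 110011 111001✓ 111110
Round 1: -00001 -01111 0-0001 00-111 000-11 0000-1 0011-1 1-1001 10-001 100-01 10000- 101-11 1010-1 10101-
PIs = {-00001, -01111, 0-0001, 00-111, 000-11, 0000-1, 001000, 0011-1, 010110, 1-1001, 10-001, 100-01, 10000-, 101-11, 1010-1, 10101-, 101100, 110011, 111110}
Coverage chart:
  m1: -00001,0-0001,0000-1
  m3: 000-11,0000-1
  m7: 00-111,000-11
  m8: 001000 ←essential
  m13: 0011-1 ←essential
  m15: -01111,00-111,0011-1
  m17: 0-0001 ←essential
  m22: 010110 ←essential
  m32: 10000- ←essential
  m33: -00001,10-001,100-01,10000-
  m37: 100-01 ←essential
  m41: 1-1001,10-001,1010-1
  m43: 101-11,1010-1,10101-
  m44: 101100 ←essential
  m51: 110011 ←essential
  m57: 1-1001 ←essential
  m62: 111110 ←essential
Essential: 0-0001, 001000, 0011-1, 010110, 1-1001, 100-01, 10000-, 101100, 110011, 111110
Petrick residual → 000-11, 101-11
Min cover (12 terms): a'c'd'e'f + a'b'c'ef + a'b'cd'e'f' + a'b'cdf + a'bc'def' + acd'e'f + ab'c'e'f + ab'c'd'e' + ab'cef + ab'cde'f' + abc'd'ef + abcdef'

12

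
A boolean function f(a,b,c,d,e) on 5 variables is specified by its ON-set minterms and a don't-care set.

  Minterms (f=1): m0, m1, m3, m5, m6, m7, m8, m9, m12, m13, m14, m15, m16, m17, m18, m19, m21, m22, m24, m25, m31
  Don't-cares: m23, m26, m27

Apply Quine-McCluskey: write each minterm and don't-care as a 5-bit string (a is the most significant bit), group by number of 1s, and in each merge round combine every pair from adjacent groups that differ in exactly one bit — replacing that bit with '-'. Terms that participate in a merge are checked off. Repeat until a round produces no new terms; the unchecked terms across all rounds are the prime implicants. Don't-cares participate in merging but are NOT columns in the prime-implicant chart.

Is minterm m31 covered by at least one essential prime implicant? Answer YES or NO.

NO

Round 0: 00000✓ 00001✓ 00011✓ 00101✓ 00110✓ 00111✓ 01000✓ 01001✓ 01100✓ 01101✓ 01110✓ 01111✓ 10000✓ 10001✓ 10010✓ 10011✓ 10101✓ 10110✓ 10111✓ 11000✓ 11001✓ 11010✓ 11011✓ 11111✓
Round 1: -0000✓ -0001✓ -0011✓ -0101✓ -0110✓ -0111✓ -1000✓ -1001✓ -1111✓ 0-000✓ 0-001✓ 0-101✓ 0-110✓ 0-111✓ 00-01✓ 00-11✓ 000-1✓ 0000-✓ 001-1✓ 0011-✓ 01-00✓ 01-01✓ 0100-✓ 011-0✓ 011-1✓ 0110-✓ 0111-✓ 1-000✓ 1-001✓ 1-010✓ 1-011✓ 1-111✓ 10-01✓ 10-10✓ 10-11✓ 100-0✓ 100-1✓ 1000-✓ 1001-✓ 101-1✓ 1011-✓ 11-11✓ 110-0✓ 110-1✓ 1100-✓ 1101-✓
Round 2: --000✓ --001✓ --111 -0-01✓ -0-11✓ -00-1✓ -000-✓ -01-1✓ -011- -100-✓ 0--01 0-00-✓ 0-1-1 0-11- 00--1✓ 01-0- 011-- 1--11 1-0-0✓ 1-0-1✓ 1-00-✓ 1-01-✓ 10--1✓ 10-1- 100--✓ 110--✓
Round 3: --00- -0--1 1-0--
PIs = {--00-, --111, -0--1, -011-, 0--01, 0-1-1, 0-11-, 01-0-, 011--, 1--11, 1-0--, 10-1-}
Coverage chart:
  m0: --00- ←essential
  m1: --00-,-0--1,0--01
  m3: -0--1 ←essential
  m5: -0--1,0--01,0-1-1
  m6: -011-,0-11-
  m7: --111,-0--1,-011-,0-1-1,0-11-
  m8: --00-,01-0-
  m9: --00-,0--01,01-0-
  m12: 01-0-,011--
  m13: 0--01,0-1-1,01-0-,011--
  m14: 0-11-,011--
  m15: --111,0-1-1,0-11-,011--
  m16: --00-,1-0--
  m17: --00-,-0--1,1-0--
  m18: 1-0--,10-1-
  m19: -0--1,1--11,1-0--,10-1-
  m21: -0--1 ←essential
  m22: -011-,10-1-
  m24: --00-,1-0--
  m25: --00-,1-0--
  m31: --111,1--11
Essential: --00-, -0--1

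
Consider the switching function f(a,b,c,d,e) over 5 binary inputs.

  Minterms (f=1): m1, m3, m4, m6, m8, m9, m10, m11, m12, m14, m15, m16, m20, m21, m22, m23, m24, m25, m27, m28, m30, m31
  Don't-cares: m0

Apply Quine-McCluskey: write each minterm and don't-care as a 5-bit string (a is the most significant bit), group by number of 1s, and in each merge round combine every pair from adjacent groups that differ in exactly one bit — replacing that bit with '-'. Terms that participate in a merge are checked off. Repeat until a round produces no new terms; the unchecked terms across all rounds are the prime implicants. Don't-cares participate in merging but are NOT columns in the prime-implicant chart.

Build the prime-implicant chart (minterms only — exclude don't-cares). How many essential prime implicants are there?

size-2^0 implicants → 00000(✓)  00001(✓)  00011(✓)  00100(✓)  00110(✓)  01000(✓)  01001(✓)  01010(✓)  01011(✓)  01100(✓)  01110(✓)  01111(✓)  10000(✓)  10100(✓)  10101(✓)  10110(✓)  10111(✓)  11000(✓)  11001(✓)  11011(✓)  11100(✓)  11110(✓)  11111(✓)
size-2^1 implicants → -0000(✓)  -0100(✓)  -0110(✓)  -1000(✓)  -1001(✓)  -1011(✓)  -1100(✓)  -1110(✓)  -1111(✓)  0-000(✓)  0-001(✓)  0-011(✓)  0-100(✓)  0-110(✓)  00-00(✓)  000-1(✓)  0000-(✓)  001-0(✓)  01-00(✓)  01-10(✓)  01-11(✓)  010-0(✓)  010-1(✓)  0100-(✓)  0101-(✓)  011-0(✓)  0111-(✓)  1-000(✓)  1-100(✓)  1-110(✓)  1-111(✓)  10-00(✓)  101-0(✓)  101-1(✓)  1010-(✓)  1011-(✓)  11-00(✓)  11-11(✓)  110-1(✓)  1100-(✓)  111-0(✓)  1111-(✓)
size-2^2 implicants → --000(✓)  --100(✓)  --110(✓)  -0-00(✓)  -01-0(✓)  -1-00(✓)  -1-11  -10-1  -100-  -11-0(✓)  -111-  0--00(✓)  0-0-1  0-00-  0-1-0(✓)  01--0  01-1-  010--  1--00(✓)  1-1-0(✓)  1-11-  101--
size-2^3 implicants → ---00  --1-0
Unchecked terms (primes): ---00, --1-0, -1-11, -10-1, -100-, -111-, 0-0-1, 0-00-, 01--0, 01-1-, 010--, 1-11-, 101--
Minterm coverage:
  m1 ⊆ 0-0-1,0-00-
  m3 ⊆ 0-0-1 [E]
  m4 ⊆ ---00,--1-0
  m6 ⊆ --1-0 [E]
  m8 ⊆ ---00,-100-,0-00-,01--0,010--
  m9 ⊆ -10-1,-100-,0-0-1,0-00-,010--
  m10 ⊆ 01--0,01-1-,010--
  m11 ⊆ -1-11,-10-1,0-0-1,01-1-,010--
  m12 ⊆ ---00,--1-0,01--0
  m14 ⊆ --1-0,-111-,01--0,01-1-
  m15 ⊆ -1-11,-111-,01-1-
  m16 ⊆ ---00 [E]
  m20 ⊆ ---00,--1-0,101--
  m21 ⊆ 101-- [E]
  m22 ⊆ --1-0,1-11-,101--
  m23 ⊆ 1-11-,101--
  m24 ⊆ ---00,-100-
  m25 ⊆ -10-1,-100-
  m27 ⊆ -1-11,-10-1
  m28 ⊆ ---00,--1-0
  m30 ⊆ --1-0,-111-,1-11-
  m31 ⊆ -1-11,-111-,1-11-
E = {---00, --1-0, 0-0-1, 101--}

4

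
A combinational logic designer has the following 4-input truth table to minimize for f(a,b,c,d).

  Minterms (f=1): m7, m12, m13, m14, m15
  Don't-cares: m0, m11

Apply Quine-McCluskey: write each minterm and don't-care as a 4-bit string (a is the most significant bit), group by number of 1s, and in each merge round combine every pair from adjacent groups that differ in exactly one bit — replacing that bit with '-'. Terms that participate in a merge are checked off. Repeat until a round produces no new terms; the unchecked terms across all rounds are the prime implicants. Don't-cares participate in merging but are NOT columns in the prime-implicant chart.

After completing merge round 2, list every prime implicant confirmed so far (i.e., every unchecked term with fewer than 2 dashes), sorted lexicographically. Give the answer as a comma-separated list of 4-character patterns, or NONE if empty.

-111, 0000, 1-11

size-2^0 implicants → 0000  0111(✓)  1011(✓)  1100(✓)  1101(✓)  1110(✓)  1111(✓)
size-2^1 implicants → -111  1-11  11-0(✓)  11-1(✓)  110-(✓)  111-(✓)
size-2^2 implicants → 11--
Unchecked terms (primes): -111, 0000, 1-11, 11--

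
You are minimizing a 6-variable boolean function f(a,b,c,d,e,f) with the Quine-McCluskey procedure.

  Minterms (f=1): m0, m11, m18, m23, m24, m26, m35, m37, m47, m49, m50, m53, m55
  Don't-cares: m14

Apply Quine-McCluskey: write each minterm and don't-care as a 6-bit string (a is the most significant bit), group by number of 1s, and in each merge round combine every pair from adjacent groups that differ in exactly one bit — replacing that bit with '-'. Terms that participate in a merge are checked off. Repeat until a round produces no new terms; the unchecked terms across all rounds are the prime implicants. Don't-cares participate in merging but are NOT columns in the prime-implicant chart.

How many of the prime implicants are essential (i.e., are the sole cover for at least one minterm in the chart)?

[col 0] 000000, 001011, 001110, 010010*, 010111*, 011000*, 011010*, 100011, 100101*, 101111, 110001*, 110010*, 110101*, 110111*
[col 1] -10010, -10111, 01-010, 0110-0, 1-0101, 110-01, 1101-1
Prime implicants: -10010, -10111, 000000, 001011, 001110, 01-010, 0110-0, 1-0101, 100011, 101111, 110-01, 1101-1
PI chart (minterm → PIs covering it):
  0 | 000000  (sole → essential)
  11 | 001011  (sole → essential)
  18 | -10010,01-010
  23 | -10111  (sole → essential)
  24 | 0110-0  (sole → essential)
  26 | 01-010,0110-0
  35 | 100011  (sole → essential)
  37 | 1-0101  (sole → essential)
  47 | 101111  (sole → essential)
  49 | 110-01  (sole → essential)
  50 | -10010  (sole → essential)
  53 | 1-0101,110-01,1101-1
  55 | -10111,1101-1
Essential prime implicants: -10010, -10111, 000000, 001011, 0110-0, 1-0101, 100011, 101111, 110-01

9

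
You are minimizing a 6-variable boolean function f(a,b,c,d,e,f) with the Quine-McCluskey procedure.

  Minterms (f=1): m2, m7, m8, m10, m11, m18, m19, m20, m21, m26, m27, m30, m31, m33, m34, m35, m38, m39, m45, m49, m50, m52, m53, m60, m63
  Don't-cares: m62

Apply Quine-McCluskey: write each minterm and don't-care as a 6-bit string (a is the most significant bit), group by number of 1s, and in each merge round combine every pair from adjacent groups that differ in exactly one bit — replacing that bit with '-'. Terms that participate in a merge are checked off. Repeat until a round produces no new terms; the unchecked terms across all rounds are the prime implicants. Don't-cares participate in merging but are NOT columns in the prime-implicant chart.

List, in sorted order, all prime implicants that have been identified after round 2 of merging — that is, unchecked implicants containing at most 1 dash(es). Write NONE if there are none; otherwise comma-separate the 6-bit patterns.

size-2^0 implicants → 000010(✓)  000111(✓)  001000(✓)  001010(✓)  001011(✓)  010010(✓)  010011(✓)  010100(✓)  010101(✓)  011010(✓)  011011(✓)  011110(✓)  011111(✓)  100001(✓)  100010(✓)  100011(✓)  100110(✓)  100111(✓)  101101  110001(✓)  110010(✓)  110100(✓)  110101(✓)  111100(✓)  111110(✓)  111111(✓)
size-2^1 implicants → -00010(✓)  -00111  -10010(✓)  -10100(✓)  -10101(✓)  -11110(✓)  -11111(✓)  0-0010(✓)  0-1010(✓)  0-1011(✓)  00-010(✓)  0010-0  00101-(✓)  01-010(✓)  01-011(✓)  01001-(✓)  01010-(✓)  011-10(✓)  011-11(✓)  01101-(✓)  01111-(✓)  1-0001  1-0010(✓)  100-10(✓)  100-11(✓)  1000-1  10001-(✓)  10011-(✓)  11-100  110-01  11010-(✓)  1111-0  11111-(✓)
size-2^2 implicants → --0010  -1010-  -1111-  0--010  0-101-  01-01-  011-1-  100-1-
Unchecked terms (primes): --0010, -00111, -1010-, -1111-, 0--010, 0-101-, 0010-0, 01-01-, 011-1-, 1-0001, 100-1-, 1000-1, 101101, 11-100, 110-01, 1111-0

-00111, 0010-0, 1-0001, 1000-1, 101101, 11-100, 110-01, 1111-0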